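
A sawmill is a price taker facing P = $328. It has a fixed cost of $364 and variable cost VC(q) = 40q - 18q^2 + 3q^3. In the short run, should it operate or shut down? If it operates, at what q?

Strip out fixed cost: VC = 40q - 18q^2 + 3q^3. Then AVC = 40 - 18q + 3q^2 and MC = 40 - 36q + 9q^2.
The AVC parabola has its vertex at q = 18/6 = 3, where AVC = 40 - 18·3 + 3·3^2 = $13.
Because $328 ≥ $13, revenue can cover variable cost; the firm operates.
P = MC gives -288 - 36q + 9q^2 = 0, with roots -4 and 8. Take the larger (rising MC): q* = 8.
Check: AVC at q = 8 is $88 ≤ P, so revenue covers variable cost.
Profit = P·q − TC = 328·8 − 1068 = $1556.

Produce at q = 8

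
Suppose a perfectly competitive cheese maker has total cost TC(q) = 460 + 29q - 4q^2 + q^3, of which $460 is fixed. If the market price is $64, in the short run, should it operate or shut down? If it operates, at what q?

Produce at q = 5

Variable cost is VC = 29q - 4q^2 + q^3, so AVC = VC/q = 29 - 4q + q^2 and MC = dTC/dq = 29 - 8q + 3q^2.
AVC is minimized where dAVC/dq = -4 + 2q = 0, at q = 2; min AVC = 29 - 4·2 + 2^2 = $25.
Since P = $64 ≥ min AVC = $25, price covers variable cost and the firm should produce.
Set P = MC: 64 = 29 - 8q + 3q^2 → -35 - 8q + 3q^2 = 0. The roots are q = -7/3 and q = 5; the profit-maximizing output is on the rising part of MC, so q* = 5.
Check: AVC at q = 5 is $34 ≤ P, so revenue covers variable cost.
Profit = P·q − TC = 64·5 − 630 = -$310, a loss, but smaller than the $460 fixed cost the firm would lose by shutting down.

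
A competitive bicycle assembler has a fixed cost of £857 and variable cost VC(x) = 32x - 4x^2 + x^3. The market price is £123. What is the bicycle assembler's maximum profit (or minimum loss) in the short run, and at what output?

AVC = 32 - 4x + x^2 has its minimum £28 at x = 2; price £123 clears that bar, so the firm operates.
MC = 32 - 8x + 3x^2. Setting P = MC and taking the root on the rising branch gives x* = 7.
TR = 123·7 = 861. TC = 857 + 371 = 1228. Profit = 861 − 1228 = -£367.
By producing, the firm covers all variable cost plus £490 of fixed cost; shutting down would lose the full £857.

Profit = -£367 at x = 7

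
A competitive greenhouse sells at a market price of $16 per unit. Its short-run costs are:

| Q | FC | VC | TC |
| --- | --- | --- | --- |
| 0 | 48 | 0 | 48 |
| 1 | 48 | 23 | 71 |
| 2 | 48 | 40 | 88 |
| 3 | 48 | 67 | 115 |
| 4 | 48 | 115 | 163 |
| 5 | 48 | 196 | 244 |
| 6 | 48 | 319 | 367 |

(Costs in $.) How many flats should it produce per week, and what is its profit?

Tabulate TR − TC: Q=0: -48; Q=1: -55; Q=2: -56; Q=3: -67; Q=4: -99; Q=5: -164; Q=6: -271.
Profit is highest at Q = 0. Equivalently, the lowest AVC in the table is 40/2 ≈ $20 at Q = 2, and P = $16 falls below it — price never covers variable cost, so the firm shuts down and loses only its fixed cost.

Q = 0 (shut down); profit = -$48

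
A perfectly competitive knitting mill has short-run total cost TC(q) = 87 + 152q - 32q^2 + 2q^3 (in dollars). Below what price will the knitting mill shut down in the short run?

$24 per unit

The firm shuts down when price falls below the minimum of average variable cost. AVC = VC/q = 152 - 32q + 2q^2.
dAVC/dq = -32 + 4q = 0 gives q = 8. min AVC = 152 - 32·8 + 2·8^2 = 24.
The firm shuts down for any P below $24.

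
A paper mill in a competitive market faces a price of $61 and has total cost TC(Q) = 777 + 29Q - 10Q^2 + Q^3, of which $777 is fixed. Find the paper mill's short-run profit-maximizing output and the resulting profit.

AVC = 29 - 10Q + Q^2; min AVC = $4 at Q = 5. Since P = $61 ≥ min AVC, the firm produces.
MC = 29 - 20Q + 3Q^2. Setting P = MC and taking the root on the rising branch gives Q* = 8.
TR = 61·8 = 488. TC = 777 + 104 = 881. Profit = 488 − 881 = -$393.
That loss of $393 beats the $777 the firm would lose by shutting down; producing recovers $384 of fixed cost.

Profit = -$393 at Q = 8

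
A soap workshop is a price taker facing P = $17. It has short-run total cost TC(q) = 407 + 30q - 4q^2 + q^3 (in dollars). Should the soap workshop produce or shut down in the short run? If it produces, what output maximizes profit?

Shut down

Strip out fixed cost: VC = 30q - 4q^2 + q^3. Then AVC = 30 - 4q + q^2 and MC = 30 - 8q + 3q^2.
AVC is minimized where dAVC/dq = -4 + 2q = 0, at q = 2; min AVC = 30 - 4·2 + 2^2 = $26.
With P < min AVC ($17 < $26), every unit sold adds to the loss.
The firm minimizes its loss by shutting down and losing only its fixed cost of $407.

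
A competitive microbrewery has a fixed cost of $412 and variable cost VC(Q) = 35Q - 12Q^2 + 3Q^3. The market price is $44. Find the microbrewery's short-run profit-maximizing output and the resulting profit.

Profit = -$358 at Q = 3

AVC = 35 - 12Q + 3Q^2; min AVC = $23 at Q = 2. Since P = $44 ≥ min AVC, the firm produces.
With MC = 35 - 24Q + 9Q^2, P = MC on the upward-sloping part at Q* = 3.
TR = 44·3 = 132. TC = 412 + 78 = 490. Profit = 132 − 490 = -$358.
Shutting down would mean losing the fixed cost of $412, so operating at a loss of $358 is better by $54.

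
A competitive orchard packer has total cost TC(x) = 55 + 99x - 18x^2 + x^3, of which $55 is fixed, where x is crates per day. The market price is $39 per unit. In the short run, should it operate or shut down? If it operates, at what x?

Strip out fixed cost: VC = 99x - 18x^2 + x^3. Then AVC = 99 - 18x + x^2 and MC = 99 - 36x + 3x^2.
AVC hits its minimum where MC = AVC, at x = 9, giving min AVC = 99 - 18·9 + 9^2 = $18.
Since P = $39 ≥ min AVC = $18, price covers variable cost and the firm should produce.
Solving P = MC: 60 - 36x + 3x^2 = 0 ⇒ x = 2 or 10. On the upward-sloping branch, x* = 10.
Check: AVC at x = 10 is $19 ≤ P, so revenue covers variable cost.
Profit = P·x − TC = 39·10 − 245 = $145.

Produce at x = 10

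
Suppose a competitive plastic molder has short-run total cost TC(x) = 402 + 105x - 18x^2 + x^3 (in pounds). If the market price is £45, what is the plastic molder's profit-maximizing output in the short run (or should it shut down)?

Produce at x = 10

Variable cost is VC = 105x - 18x^2 + x^3, so AVC = VC/x = 105 - 18x + x^2 and MC = dTC/dx = 105 - 36x + 3x^2.
The AVC parabola has its vertex at x = 18/2 = 9, where AVC = 105 - 18·9 + 9^2 = £24.
P = £45 exceeds min AVC = £24, so the firm stays open.
P = MC gives 60 - 36x + 3x^2 = 0, with roots 2 and 10. Take the larger (rising MC): x* = 10.
Check: AVC at x = 10 is £25 ≤ P, so revenue covers variable cost.
Profit = P·x − TC = 45·10 − 652 = -£202, a loss, but smaller than the £402 fixed cost the firm would lose by shutting down.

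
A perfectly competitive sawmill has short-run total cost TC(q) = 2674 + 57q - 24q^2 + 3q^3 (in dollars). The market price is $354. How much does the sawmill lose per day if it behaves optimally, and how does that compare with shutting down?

AVC = 57 - 24q + 3q^2; min AVC = $9 at q = 4. Since P = $354 ≥ min AVC, the firm produces.
With MC = 57 - 48q + 9q^2, P = MC on the upward-sloping part at q* = 9.
TR = 354·9 = 3186. TC = 2674 + 756 = 3430. Profit = 3186 − 3430 = -$244.
By producing, the firm covers all variable cost plus $2430 of fixed cost; shutting down would lose the full $2674.

Profit = -$244 at q = 9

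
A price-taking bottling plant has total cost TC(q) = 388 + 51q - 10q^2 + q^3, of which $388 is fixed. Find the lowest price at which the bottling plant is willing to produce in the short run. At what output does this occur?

$26 per unit, at q = 5

Short-run supply begins at min AVC. From VC = 51q - 10q^2 + q^3, AVC = 51 - 10q + q^2.
At the minimum of AVC, MC = AVC. MC = 51 - 20q + 3q^2; setting MC = AVC gives 2q^2 - 10q = 0, so q = 5. min AVC = 26.
So the shutdown price is $26.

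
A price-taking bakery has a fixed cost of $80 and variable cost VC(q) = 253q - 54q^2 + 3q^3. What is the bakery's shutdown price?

$10 per unit

The shutdown price is the minimum of AVC. VC = 253q - 54q^2 + 3q^3, so AVC = 253 - 54q + 3q^2.
dAVC/dq = -54 + 6q = 0 gives q = 9. min AVC = 253 - 54·9 + 3·9^2 = 10.
So the shutdown price is $10.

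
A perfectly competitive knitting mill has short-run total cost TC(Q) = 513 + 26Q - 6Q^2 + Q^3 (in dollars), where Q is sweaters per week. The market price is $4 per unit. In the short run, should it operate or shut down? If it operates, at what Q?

Variable cost is VC = 26Q - 6Q^2 + Q^3, so AVC = VC/Q = 26 - 6Q + Q^2 and MC = dTC/dQ = 26 - 12Q + 3Q^2.
The AVC parabola has its vertex at Q = 6/2 = 3, where AVC = 26 - 6·3 + 3^2 = $17.
Since P = $4 < min AVC = $17, price fails to cover variable cost at any output.
Best response: produce nothing and absorb the $513 fixed cost.

Shut down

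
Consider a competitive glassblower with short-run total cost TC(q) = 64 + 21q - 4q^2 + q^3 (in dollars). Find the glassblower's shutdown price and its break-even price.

AVC = 21 - 4q + q^2; minimized at q = 2, giving min AVC = $17. That is the shutdown price.
ATC = 64/q + 21 - 4q + q^2. Setting dATC/dq = −64/q^2 − 4 + 2q = 0 gives q = 4 (since 2·4^3 − 4·4^2 = 64).
min ATC = 64/4 + 21 − 4·4 + 4^2 = $37. That is the break-even price.
Between these two prices the firm operates at a loss; above $37 it earns a profit.

Shutdown price = $17; break-even price = $37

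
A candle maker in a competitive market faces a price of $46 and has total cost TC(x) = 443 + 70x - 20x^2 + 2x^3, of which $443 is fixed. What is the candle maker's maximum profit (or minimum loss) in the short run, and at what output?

AVC = 70 - 20x + 2x^2 has its minimum $20 at x = 5; price $46 clears that bar, so the firm operates.
MC = 70 - 40x + 6x^2. Setting P = MC and taking the root on the rising branch gives x* = 6.
TR = 46·6 = 276. TC = 443 + 132 = 575. Profit = 276 − 575 = -$299.
That loss of $299 beats the $443 the firm would lose by shutting down; producing recovers $144 of fixed cost.

Profit = -$299 at x = 6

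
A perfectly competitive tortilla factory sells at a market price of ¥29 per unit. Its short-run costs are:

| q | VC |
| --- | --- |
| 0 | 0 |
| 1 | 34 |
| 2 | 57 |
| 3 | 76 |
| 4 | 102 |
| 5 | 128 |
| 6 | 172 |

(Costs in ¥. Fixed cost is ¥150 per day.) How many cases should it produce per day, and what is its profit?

q = 5; profit = -¥133

Compute π = P·q − TC at each output: q=0: -150; q=1: -155; q=2: -149; q=3: -139; q=4: -136; q=5: -133; q=6: -148.
Profit is maximized at q = 5. AVC there is 128/5 = ¥25.60 ≤ P, so producing beats shutting down (which would give -¥150).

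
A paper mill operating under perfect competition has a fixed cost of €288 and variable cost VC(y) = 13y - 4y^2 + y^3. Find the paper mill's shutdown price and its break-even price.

Shutdown price = €9; break-even price = €73

AVC = 13 - 4y + y^2; minimized at y = 2, giving min AVC = €9. That is the shutdown price.
ATC = 288/y + 13 - 4y + y^2. Setting dATC/dy = −288/y^2 − 4 + 2y = 0 gives y = 6 (since 2·6^3 − 4·6^2 = 288).
min ATC = 288/6 + 13 − 4·6 + 6^2 = €73. That is the break-even price.
For €9 ≤ P < €73 the firm produces at a loss; below €9 it shuts down.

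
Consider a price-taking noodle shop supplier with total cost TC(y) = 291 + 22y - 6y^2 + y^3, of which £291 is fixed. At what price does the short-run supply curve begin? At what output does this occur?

£13 per unit, at y = 3

The firm shuts down when price falls below the minimum of average variable cost. AVC = VC/y = 22 - 6y + y^2.
dAVC/dy = -6 + 2y = 0 gives y = 3. min AVC = 22 - 6·3 + 3^2 = 13.
The firm shuts down for any P below £13.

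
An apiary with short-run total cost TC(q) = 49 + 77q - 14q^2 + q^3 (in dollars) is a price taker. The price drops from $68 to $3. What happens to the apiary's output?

AVC = 77 - 14q + q^2, minimized at q = 7 where min AVC = $28. MC = 77 - 28q + 3q^2.
At P = $68 ≥ min AVC, set P = MC on the rising branch: q = 9.
At P = $3 < min AVC = $28, price no longer covers variable cost at any output, so the firm shuts down: q = 0.

Output falls from 9 to 0 (the firm shuts down)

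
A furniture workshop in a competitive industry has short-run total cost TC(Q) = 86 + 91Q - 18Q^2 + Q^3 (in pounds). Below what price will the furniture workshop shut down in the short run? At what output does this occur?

The shutdown price is the minimum of AVC. VC = 91Q - 18Q^2 + Q^3, so AVC = 91 - 18Q + Q^2.
dAVC/dQ = -18 + 2Q = 0 gives Q = 9. min AVC = 91 - 18·9 + 9^2 = 10.
So the shutdown price is £10.

£10 per unit, at Q = 9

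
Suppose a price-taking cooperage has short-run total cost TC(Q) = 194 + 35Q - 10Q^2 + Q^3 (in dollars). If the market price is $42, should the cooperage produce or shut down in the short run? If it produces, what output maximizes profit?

Produce at Q = 7

From TC, MC = TC'(Q) = 35 - 20Q + 3Q^2 and AVC = VC/Q = 35 - 10Q + Q^2.
The AVC parabola has its vertex at Q = 10/2 = 5, where AVC = 35 - 10·5 + 5^2 = $10.
Because $42 ≥ $10, revenue can cover variable cost; the firm operates.
P = MC gives -7 - 20Q + 3Q^2 = 0, with roots -1/3 and 7. Take the larger (rising MC): Q* = 7.
Check: AVC at Q = 7 is $14 ≤ P, so revenue covers variable cost.
Profit = P·Q − TC = 42·7 − 292 = $2.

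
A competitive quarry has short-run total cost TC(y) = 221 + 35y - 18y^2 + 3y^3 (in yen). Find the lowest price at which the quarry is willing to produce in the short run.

¥8 per unit

The shutdown price is the minimum of AVC. VC = 35y - 18y^2 + 3y^3, so AVC = 35 - 18y + 3y^2.
dAVC/dy = -18 + 6y = 0 gives y = 3. min AVC = 35 - 18·3 + 3·3^2 = 8.
So the shutdown price is ¥8.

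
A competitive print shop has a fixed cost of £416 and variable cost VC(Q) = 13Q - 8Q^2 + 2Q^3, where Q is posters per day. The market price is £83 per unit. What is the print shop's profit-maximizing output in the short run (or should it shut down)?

Produce at Q = 5

From TC, MC = TC'(Q) = 13 - 16Q + 6Q^2 and AVC = VC/Q = 13 - 8Q + 2Q^2.
AVC is minimized where dAVC/dQ = -8 + 4Q = 0, at Q = 2; min AVC = 13 - 8·2 + 2·2^2 = £5.
Since P = £83 ≥ min AVC = £5, price covers variable cost and the firm should produce.
Solving P = MC: -70 - 16Q + 6Q^2 = 0 ⇒ Q = -7/3 or 5. On the upward-sloping branch, Q* = 5.
Check: AVC at Q = 5 is £23 ≤ P, so revenue covers variable cost.
Profit = P·Q − TC = 83·5 − 531 = -£116, a loss, but smaller than the £416 fixed cost the firm would lose by shutting down.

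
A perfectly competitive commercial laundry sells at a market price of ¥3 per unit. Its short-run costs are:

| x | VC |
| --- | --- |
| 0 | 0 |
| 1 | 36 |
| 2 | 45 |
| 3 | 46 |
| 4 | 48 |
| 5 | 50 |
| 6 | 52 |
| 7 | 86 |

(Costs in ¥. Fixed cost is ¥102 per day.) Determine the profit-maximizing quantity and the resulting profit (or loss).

x = 0 (shut down); profit = -¥102

Tabulate TR − TC: x=0: -102; x=1: -135; x=2: -141; x=3: -139; x=4: -138; x=5: -137; x=6: -136; x=7: -167.
Profit is highest at x = 0. Equivalently, the lowest AVC in the table is 52/6 ≈ ¥8.67 at x = 6, and P = ¥3 falls below it — price never covers variable cost, so the firm shuts down and loses only its fixed cost.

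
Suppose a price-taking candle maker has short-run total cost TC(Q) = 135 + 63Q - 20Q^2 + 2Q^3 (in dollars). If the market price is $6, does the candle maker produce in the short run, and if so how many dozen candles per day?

From TC, MC = TC'(Q) = 63 - 40Q + 6Q^2 and AVC = VC/Q = 63 - 20Q + 2Q^2.
AVC is minimized where dAVC/dQ = -20 + 4Q = 0, at Q = 5; min AVC = 63 - 20·5 + 2·5^2 = $13.
Since P = $6 < min AVC = $13, price fails to cover variable cost at any output.
Shutting down limits the loss to fixed cost, $135.

Shut down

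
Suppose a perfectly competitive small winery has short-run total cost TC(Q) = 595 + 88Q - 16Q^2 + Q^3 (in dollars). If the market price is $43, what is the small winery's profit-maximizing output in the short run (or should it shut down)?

From TC, MC = TC'(Q) = 88 - 32Q + 3Q^2 and AVC = VC/Q = 88 - 16Q + Q^2.
AVC hits its minimum where MC = AVC, at Q = 8, giving min AVC = 88 - 16·8 + 8^2 = $24.
Because $43 ≥ $24, revenue can cover variable cost; the firm operates.
Solving P = MC: 45 - 32Q + 3Q^2 = 0 ⇒ Q = 5/3 or 9. On the upward-sloping branch, Q* = 9.
Check: AVC at Q = 9 is $25 ≤ P, so revenue covers variable cost.
Profit = P·Q − TC = 43·9 − 820 = -$433, a loss, but smaller than the $595 fixed cost the firm would lose by shutting down.

Produce at Q = 9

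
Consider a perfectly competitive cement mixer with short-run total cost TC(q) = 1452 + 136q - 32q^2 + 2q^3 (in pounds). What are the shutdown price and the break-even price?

Shutdown price = £8; break-even price = £158

AVC = 136 - 32q + 2q^2; minimized at q = 8, giving min AVC = £8. That is the shutdown price.
ATC = 1452/q + 136 - 32q + 2q^2. Setting dATC/dq = −1452/q^2 − 32 + 4q = 0 gives q = 11 (since 4·11^3 − 32·11^2 = 1452).
min ATC = 1452/11 + 136 − 32·11 + 2·11^2 = £158. That is the break-even price.
For £8 ≤ P < £158 the firm produces at a loss; below £8 it shuts down.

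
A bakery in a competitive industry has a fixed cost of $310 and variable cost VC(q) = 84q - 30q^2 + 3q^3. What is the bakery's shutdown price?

The shutdown price is the minimum of AVC. VC = 84q - 30q^2 + 3q^3, so AVC = 84 - 30q + 3q^2.
At the minimum of AVC, MC = AVC. MC = 84 - 60q + 9q^2; setting MC = AVC gives 6q^2 - 30q = 0, so q = 5. min AVC = 9.
The firm shuts down for any P below $9.

$9 per unit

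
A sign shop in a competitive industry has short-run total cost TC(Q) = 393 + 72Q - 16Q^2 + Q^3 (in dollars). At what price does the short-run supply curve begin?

$8 per unit

The shutdown price is the minimum of AVC. VC = 72Q - 16Q^2 + Q^3, so AVC = 72 - 16Q + Q^2.
dAVC/dQ = -16 + 2Q = 0 gives Q = 8. min AVC = 72 - 16·8 + 8^2 = 8.
For P < $8 the firm produces nothing.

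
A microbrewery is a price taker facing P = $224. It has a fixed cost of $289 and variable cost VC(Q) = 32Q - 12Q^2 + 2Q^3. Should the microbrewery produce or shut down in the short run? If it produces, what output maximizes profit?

Produce at Q = 8

From TC, MC = TC'(Q) = 32 - 24Q + 6Q^2 and AVC = VC/Q = 32 - 12Q + 2Q^2.
AVC is minimized where dAVC/dQ = -12 + 4Q = 0, at Q = 3; min AVC = 32 - 12·3 + 2·3^2 = $14.
Since P = $224 ≥ min AVC = $14, price covers variable cost and the firm should produce.
Solving P = MC: -192 - 24Q + 6Q^2 = 0 ⇒ Q = -4 or 8. On the upward-sloping branch, Q* = 8.
Check: AVC at Q = 8 is $64 ≤ P, so revenue covers variable cost.
Profit = P·Q − TC = 224·8 − 801 = $991.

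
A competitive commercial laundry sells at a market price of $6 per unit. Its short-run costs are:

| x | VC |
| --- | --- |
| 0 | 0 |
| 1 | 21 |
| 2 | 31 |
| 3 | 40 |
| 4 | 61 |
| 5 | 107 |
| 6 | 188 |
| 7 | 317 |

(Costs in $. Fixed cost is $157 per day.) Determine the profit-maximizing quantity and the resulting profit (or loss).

x = 0 (shut down); profit = -$157

Profit at each row (π = 6x − TC): x=0: -157; x=1: -172; x=2: -176; x=3: -179; x=4: -194; x=5: -234; x=6: -309; x=7: -432.
Profit is highest at x = 0. Equivalently, the lowest AVC in the table is 40/3 ≈ $13.33 at x = 3, and P = $6 falls below it — price never covers variable cost, so the firm shuts down and loses only its fixed cost.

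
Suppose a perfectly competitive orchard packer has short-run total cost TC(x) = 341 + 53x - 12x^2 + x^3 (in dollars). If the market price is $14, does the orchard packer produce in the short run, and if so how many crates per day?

Shut down

Strip out fixed cost: VC = 53x - 12x^2 + x^3. Then AVC = 53 - 12x + x^2 and MC = 53 - 24x + 3x^2.
AVC hits its minimum where MC = AVC, at x = 6, giving min AVC = 53 - 12·6 + 6^2 = $17.
P = $14 lies below min AVC = $17; no output level covers variable cost.
Shutting down limits the loss to fixed cost, $341.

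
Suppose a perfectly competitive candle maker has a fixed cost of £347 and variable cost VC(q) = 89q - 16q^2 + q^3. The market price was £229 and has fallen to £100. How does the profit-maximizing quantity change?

AVC = 89 - 16q + q^2, minimized at q = 8 where min AVC = £25. MC = 89 - 32q + 3q^2.
With P = £229 above the shutdown price, P = MC gives q = 14.
At P = £100 ≥ min AVC, set P = MC: q = 11. The firm stays open but cuts output.

Output falls from 14 to 11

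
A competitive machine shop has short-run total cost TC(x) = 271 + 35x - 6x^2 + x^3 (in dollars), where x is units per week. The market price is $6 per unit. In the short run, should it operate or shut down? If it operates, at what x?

Strip out fixed cost: VC = 35x - 6x^2 + x^3. Then AVC = 35 - 6x + x^2 and MC = 35 - 12x + 3x^2.
AVC is minimized where dAVC/dx = -6 + 2x = 0, at x = 3; min AVC = 35 - 6·3 + 3^2 = $26.
Since P = $6 < min AVC = $26, price fails to cover variable cost at any output.
The firm minimizes its loss by shutting down and losing only its fixed cost of $271.

Shut down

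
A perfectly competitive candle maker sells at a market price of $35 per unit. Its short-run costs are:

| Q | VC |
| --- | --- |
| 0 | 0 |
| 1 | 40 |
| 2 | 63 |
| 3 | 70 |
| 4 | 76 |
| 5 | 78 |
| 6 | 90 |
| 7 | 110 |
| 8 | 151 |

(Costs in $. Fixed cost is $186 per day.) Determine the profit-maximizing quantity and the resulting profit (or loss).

Tabulate TR − TC: Q=0: -186; Q=1: -191; Q=2: -179; Q=3: -151; Q=4: -122; Q=5: -89; Q=6: -66; Q=7: -51; Q=8: -57.
Profit is maximized at Q = 7. AVC there is 110/7 = $15.71 ≤ P, so producing beats shutting down (which would give -$186).

Q = 7; profit = -$51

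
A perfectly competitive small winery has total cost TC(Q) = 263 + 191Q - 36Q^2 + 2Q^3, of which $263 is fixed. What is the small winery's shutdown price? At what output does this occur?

Short-run supply begins at min AVC. From VC = 191Q - 36Q^2 + 2Q^3, AVC = 191 - 36Q + 2Q^2.
dAVC/dQ = -36 + 4Q = 0 gives Q = 9. min AVC = 191 - 36·9 + 2·9^2 = 29.
For P < $29 the firm produces nothing.

$29 per unit, at Q = 9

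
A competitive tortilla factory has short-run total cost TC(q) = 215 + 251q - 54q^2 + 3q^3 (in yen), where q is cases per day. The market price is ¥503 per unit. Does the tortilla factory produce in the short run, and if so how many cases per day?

Variable cost is VC = 251q - 54q^2 + 3q^3, so AVC = VC/q = 251 - 54q + 3q^2 and MC = dTC/dq = 251 - 108q + 9q^2.
The AVC parabola has its vertex at q = 54/6 = 9, where AVC = 251 - 54·9 + 3·9^2 = ¥8.
P = ¥503 exceeds min AVC = ¥8, so the firm stays open.
Set P = MC: 503 = 251 - 108q + 9q^2 → -252 - 108q + 9q^2 = 0. The roots are q = -2 and q = 14; the profit-maximizing output is on the rising part of MC, so q* = 14.
Check: AVC at q = 14 is ¥83 ≤ P, so revenue covers variable cost.
Profit = P·q − TC = 503·14 − 1377 = ¥5665.

Produce at q = 14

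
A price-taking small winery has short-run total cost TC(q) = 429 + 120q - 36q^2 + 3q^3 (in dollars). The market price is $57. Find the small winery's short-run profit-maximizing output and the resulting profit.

AVC = 120 - 36q + 3q^2 has its minimum $12 at q = 6; price $57 clears that bar, so the firm operates.
MC = 120 - 72q + 9q^2. Setting P = MC and taking the root on the rising branch gives q* = 7.
TR = 57·7 = 399. TC = 429 + 105 = 534. Profit = 399 − 534 = -$135.
By producing, the firm covers all variable cost plus $294 of fixed cost; shutting down would lose the full $429.

Profit = -$135 at q = 7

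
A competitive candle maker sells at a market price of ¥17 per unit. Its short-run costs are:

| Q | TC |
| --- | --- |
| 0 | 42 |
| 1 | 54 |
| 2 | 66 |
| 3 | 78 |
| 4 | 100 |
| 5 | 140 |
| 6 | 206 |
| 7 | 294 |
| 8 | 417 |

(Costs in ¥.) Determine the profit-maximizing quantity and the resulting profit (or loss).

Tabulate TR − TC: Q=0: -42; Q=1: -37; Q=2: -32; Q=3: -27; Q=4: -32; Q=5: -55; Q=6: -104; Q=7: -175; Q=8: -281.
Profit is maximized at Q = 3. AVC there is 36/3 = ¥12 ≤ P, so producing beats shutting down (which would give -¥42).

Q = 3; profit = -¥27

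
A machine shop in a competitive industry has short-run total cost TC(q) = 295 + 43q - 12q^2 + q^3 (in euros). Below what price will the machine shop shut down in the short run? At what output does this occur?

The firm shuts down when price falls below the minimum of average variable cost. AVC = VC/q = 43 - 12q + q^2.
At the minimum of AVC, MC = AVC. MC = 43 - 24q + 3q^2; setting MC = AVC gives 2q^2 - 12q = 0, so q = 6. min AVC = 7.
So the shutdown price is €7.

€7 per unit, at q = 6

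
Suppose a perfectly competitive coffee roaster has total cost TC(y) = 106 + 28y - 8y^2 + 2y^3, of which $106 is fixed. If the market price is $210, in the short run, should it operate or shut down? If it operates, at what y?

Strip out fixed cost: VC = 28y - 8y^2 + 2y^3. Then AVC = 28 - 8y + 2y^2 and MC = 28 - 16y + 6y^2.
AVC hits its minimum where MC = AVC, at y = 2, giving min AVC = 28 - 8·2 + 2·2^2 = $20.
Because $210 ≥ $20, revenue can cover variable cost; the firm operates.
P = MC gives -182 - 16y + 6y^2 = 0, with roots -13/3 and 7. Take the larger (rising MC): y* = 7.
Check: AVC at y = 7 is $70 ≤ P, so revenue covers variable cost.
Profit = P·y − TC = 210·7 − 596 = $874.

Produce at y = 7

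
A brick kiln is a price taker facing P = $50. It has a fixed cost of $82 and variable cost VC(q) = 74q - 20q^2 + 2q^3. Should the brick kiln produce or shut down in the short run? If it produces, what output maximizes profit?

Produce at q = 6

From TC, MC = TC'(q) = 74 - 40q + 6q^2 and AVC = VC/q = 74 - 20q + 2q^2.
AVC hits its minimum where MC = AVC, at q = 5, giving min AVC = 74 - 20·5 + 2·5^2 = $24.
Since P = $50 ≥ min AVC = $24, price covers variable cost and the firm should produce.
Solving P = MC: 24 - 40q + 6q^2 = 0 ⇒ q = 2/3 or 6. On the upward-sloping branch, q* = 6.
Check: AVC at q = 6 is $26 ≤ P, so revenue covers variable cost.
Profit = P·q − TC = 50·6 − 238 = $62.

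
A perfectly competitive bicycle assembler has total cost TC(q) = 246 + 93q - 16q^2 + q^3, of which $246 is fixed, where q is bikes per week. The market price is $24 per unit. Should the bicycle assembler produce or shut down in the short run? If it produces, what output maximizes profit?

Shut down

Variable cost is VC = 93q - 16q^2 + q^3, so AVC = VC/q = 93 - 16q + q^2 and MC = dTC/dq = 93 - 32q + 3q^2.
The AVC parabola has its vertex at q = 16/2 = 8, where AVC = 93 - 16·8 + 8^2 = $29.
With P < min AVC ($24 < $29), every unit sold adds to the loss.
Shutting down limits the loss to fixed cost, $246.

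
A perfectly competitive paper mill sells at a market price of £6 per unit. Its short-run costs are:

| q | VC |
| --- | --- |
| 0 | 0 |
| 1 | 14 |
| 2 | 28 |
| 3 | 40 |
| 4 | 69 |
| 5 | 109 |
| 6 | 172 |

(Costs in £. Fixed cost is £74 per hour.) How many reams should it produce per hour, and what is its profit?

Compute π = P·q − TC at each output: q=0: -74; q=1: -82; q=2: -90; q=3: -96; q=4: -119; q=5: -153; q=6: -210.
Profit is highest at q = 0. Equivalently, the lowest AVC in the table is 40/3 ≈ £13.33 at q = 3, and P = £6 falls below it — price never covers variable cost, so the firm shuts down and loses only its fixed cost.

q = 0 (shut down); profit = -£74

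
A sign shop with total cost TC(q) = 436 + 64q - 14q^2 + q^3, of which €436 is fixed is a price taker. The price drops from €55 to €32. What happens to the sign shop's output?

AVC = 64 - 14q + q^2, minimized at q = 7 where min AVC = €15. MC = 64 - 28q + 3q^2.
At P = €55 ≥ min AVC, set P = MC on the rising branch: q = 9.
At P = €32 ≥ min AVC, set P = MC: q = 8. The firm stays open but cuts output.

Output falls from 9 to 8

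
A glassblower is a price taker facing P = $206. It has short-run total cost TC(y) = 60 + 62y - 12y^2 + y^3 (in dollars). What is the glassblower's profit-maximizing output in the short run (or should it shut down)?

Produce at y = 12

Strip out fixed cost: VC = 62y - 12y^2 + y^3. Then AVC = 62 - 12y + y^2 and MC = 62 - 24y + 3y^2.
The AVC parabola has its vertex at y = 12/2 = 6, where AVC = 62 - 12·6 + 6^2 = $26.
P = $206 exceeds min AVC = $26, so the firm stays open.
Solving P = MC: -144 - 24y + 3y^2 = 0 ⇒ y = -4 or 12. On the upward-sloping branch, y* = 12.
Check: AVC at y = 12 is $62 ≤ P, so revenue covers variable cost.
Profit = P·y − TC = 206·12 − 804 = $1668.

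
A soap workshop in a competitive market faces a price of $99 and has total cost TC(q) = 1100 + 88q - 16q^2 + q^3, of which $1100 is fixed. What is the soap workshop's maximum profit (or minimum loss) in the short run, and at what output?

AVC = 88 - 16q + q^2; min AVC = $24 at q = 8. Since P = $99 ≥ min AVC, the firm produces.
With MC = 88 - 32q + 3q^2, P = MC on the upward-sloping part at q* = 11.
TR = 99·11 = 1089. TC = 1100 + 363 = 1463. Profit = 1089 − 1463 = -$374.
That loss of $374 beats the $1100 the firm would lose by shutting down; producing recovers $726 of fixed cost.

Profit = -$374 at q = 11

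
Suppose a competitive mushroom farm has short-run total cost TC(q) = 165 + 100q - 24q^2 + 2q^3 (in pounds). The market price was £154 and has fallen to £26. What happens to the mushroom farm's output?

Output falls from 9 to 0 (the firm shuts down)

AVC = 100 - 24q + 2q^2, minimized at q = 6 where min AVC = £28. MC = 100 - 48q + 6q^2.
At P = £154 ≥ min AVC, set P = MC on the rising branch: q = 9.
At P = £26 < min AVC = £28, price no longer covers variable cost at any output, so the firm shuts down: q = 0.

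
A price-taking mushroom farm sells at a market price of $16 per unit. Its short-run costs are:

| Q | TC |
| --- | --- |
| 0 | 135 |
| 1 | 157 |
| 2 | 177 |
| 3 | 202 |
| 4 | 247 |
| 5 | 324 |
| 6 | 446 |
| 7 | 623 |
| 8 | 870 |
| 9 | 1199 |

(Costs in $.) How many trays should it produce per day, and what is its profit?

Tabulate TR − TC: Q=0: -135; Q=1: -141; Q=2: -145; Q=3: -154; Q=4: -183; Q=5: -244; Q=6: -350; Q=7: -511; Q=8: -742; Q=9: -1055.
Profit is highest at Q = 0. Equivalently, the lowest AVC in the table is 42/2 ≈ $21 at Q = 2, and P = $16 falls below it — price never covers variable cost, so the firm shuts down and loses only its fixed cost.

Q = 0 (shut down); profit = -$135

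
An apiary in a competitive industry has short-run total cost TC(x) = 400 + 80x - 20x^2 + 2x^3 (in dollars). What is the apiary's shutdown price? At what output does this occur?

$30 per unit, at x = 5

The shutdown price is the minimum of AVC. VC = 80x - 20x^2 + 2x^3, so AVC = 80 - 20x + 2x^2.
dAVC/dx = -20 + 4x = 0 gives x = 5. min AVC = 80 - 20·5 + 2·5^2 = 30.
So the shutdown price is $30.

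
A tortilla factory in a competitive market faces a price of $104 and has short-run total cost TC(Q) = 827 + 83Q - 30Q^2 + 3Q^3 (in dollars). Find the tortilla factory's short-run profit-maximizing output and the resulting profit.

Profit = -$239 at Q = 7

AVC = 83 - 30Q + 3Q^2; min AVC = $8 at Q = 5. Since P = $104 ≥ min AVC, the firm produces.
MC = 83 - 60Q + 9Q^2. Setting P = MC and taking the root on the rising branch gives Q* = 7.
TR = 104·7 = 728. TC = 827 + 140 = 967. Profit = 728 − 967 = -$239.
That loss of $239 beats the $827 the firm would lose by shutting down; producing recovers $588 of fixed cost.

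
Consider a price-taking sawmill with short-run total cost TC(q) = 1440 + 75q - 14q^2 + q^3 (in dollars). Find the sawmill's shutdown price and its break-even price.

AVC = 75 - 14q + q^2; minimized at q = 7, giving min AVC = $26. That is the shutdown price.
ATC = 1440/q + 75 - 14q + q^2. Setting dATC/dq = −1440/q^2 − 14 + 2q = 0 gives q = 12 (since 2·12^3 − 14·12^2 = 1440).
min ATC = 1440/12 + 75 − 14·12 + 12^2 = $171. That is the break-even price.
Between these two prices the firm operates at a loss; above $171 it earns a profit.

Shutdown price = $26; break-even price = $171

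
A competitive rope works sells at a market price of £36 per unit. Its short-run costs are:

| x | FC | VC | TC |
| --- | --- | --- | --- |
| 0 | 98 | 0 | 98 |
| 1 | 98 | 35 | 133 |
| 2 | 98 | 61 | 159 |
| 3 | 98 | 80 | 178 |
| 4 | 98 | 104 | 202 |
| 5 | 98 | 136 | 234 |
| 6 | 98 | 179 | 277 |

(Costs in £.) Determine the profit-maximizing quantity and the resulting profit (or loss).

x = 5; profit = -£54

Compute π = P·x − TC at each output: x=0: -98; x=1: -97; x=2: -87; x=3: -70; x=4: -58; x=5: -54; x=6: -61.
Profit is maximized at x = 5. AVC there is 136/5 = £27.20 ≤ P, so producing beats shutting down (which would give -£98).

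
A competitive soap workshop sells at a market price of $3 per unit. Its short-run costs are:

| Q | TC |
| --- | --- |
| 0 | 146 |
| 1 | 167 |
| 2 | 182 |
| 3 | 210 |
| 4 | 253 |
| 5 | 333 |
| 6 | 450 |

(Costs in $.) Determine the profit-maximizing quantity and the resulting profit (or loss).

Profit at each row (π = 3Q − TC): Q=0: -146; Q=1: -164; Q=2: -176; Q=3: -201; Q=4: -241; Q=5: -318; Q=6: -432.
Profit is highest at Q = 0. Equivalently, the lowest AVC in the table is 36/2 ≈ $18 at Q = 2, and P = $3 falls below it — price never covers variable cost, so the firm shuts down and loses only its fixed cost.

Q = 0 (shut down); profit = -$146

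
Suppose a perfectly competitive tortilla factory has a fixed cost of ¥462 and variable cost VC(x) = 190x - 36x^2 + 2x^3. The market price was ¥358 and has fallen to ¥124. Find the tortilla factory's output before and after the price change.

Output falls from 14 to 11

AVC = 190 - 36x + 2x^2, minimized at x = 9 where min AVC = ¥28. MC = 190 - 72x + 6x^2.
At P = ¥358 ≥ min AVC, set P = MC on the rising branch: x = 14.
At P = ¥124 ≥ min AVC, set P = MC: x = 11. The firm stays open but cuts output.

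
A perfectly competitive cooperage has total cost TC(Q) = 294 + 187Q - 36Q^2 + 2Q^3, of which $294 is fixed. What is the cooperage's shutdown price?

The firm shuts down when price falls below the minimum of average variable cost. AVC = VC/Q = 187 - 36Q + 2Q^2.
dAVC/dQ = -36 + 4Q = 0 gives Q = 9. min AVC = 187 - 36·9 + 2·9^2 = 25.
The firm shuts down for any P below $25.

$25 per unit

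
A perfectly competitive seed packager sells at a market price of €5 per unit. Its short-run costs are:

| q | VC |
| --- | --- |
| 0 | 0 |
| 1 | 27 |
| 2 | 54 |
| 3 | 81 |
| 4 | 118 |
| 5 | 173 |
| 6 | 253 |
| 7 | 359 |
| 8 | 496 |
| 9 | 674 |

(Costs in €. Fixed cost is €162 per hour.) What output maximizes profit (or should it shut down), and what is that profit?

Profit at each row (π = 5q − TC): q=0: -162; q=1: -184; q=2: -206; q=3: -228; q=4: -260; q=5: -310; q=6: -385; q=7: -486; q=8: -618; q=9: -791.
Profit is highest at q = 0. Equivalently, the lowest AVC in the table is 27/1 ≈ €27 at q = 1, and P = €5 falls below it — price never covers variable cost, so the firm shuts down and loses only its fixed cost.

q = 0 (shut down); profit = -€162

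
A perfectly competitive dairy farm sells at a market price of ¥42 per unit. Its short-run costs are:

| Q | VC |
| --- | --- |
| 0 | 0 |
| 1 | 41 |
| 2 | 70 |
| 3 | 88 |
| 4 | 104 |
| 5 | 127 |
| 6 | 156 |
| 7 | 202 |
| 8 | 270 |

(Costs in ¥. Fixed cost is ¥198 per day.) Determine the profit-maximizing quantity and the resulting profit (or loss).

Q = 6; profit = -¥102

Profit at each row (π = 42Q − TC): Q=0: -198; Q=1: -197; Q=2: -184; Q=3: -160; Q=4: -134; Q=5: -115; Q=6: -102; Q=7: -106; Q=8: -132.
Profit is maximized at Q = 6. AVC there is 156/6 = ¥26 ≤ P, so producing beats shutting down (which would give -¥198).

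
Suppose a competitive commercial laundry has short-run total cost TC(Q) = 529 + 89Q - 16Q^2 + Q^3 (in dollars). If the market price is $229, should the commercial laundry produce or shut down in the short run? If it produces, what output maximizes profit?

From TC, MC = TC'(Q) = 89 - 32Q + 3Q^2 and AVC = VC/Q = 89 - 16Q + Q^2.
AVC hits its minimum where MC = AVC, at Q = 8, giving min AVC = 89 - 16·8 + 8^2 = $25.
Because $229 ≥ $25, revenue can cover variable cost; the firm operates.
Solving P = MC: -140 - 32Q + 3Q^2 = 0 ⇒ Q = -10/3 or 14. On the upward-sloping branch, Q* = 14.
Check: AVC at Q = 14 is $61 ≤ P, so revenue covers variable cost.
Profit = P·Q − TC = 229·14 − 1383 = $1823.

Produce at Q = 14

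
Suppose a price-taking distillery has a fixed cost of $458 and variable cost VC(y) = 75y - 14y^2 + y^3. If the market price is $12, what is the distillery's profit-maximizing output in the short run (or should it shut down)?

Shut down

Strip out fixed cost: VC = 75y - 14y^2 + y^3. Then AVC = 75 - 14y + y^2 and MC = 75 - 28y + 3y^2.
AVC is minimized where dAVC/dy = -14 + 2y = 0, at y = 7; min AVC = 75 - 14·7 + 7^2 = $26.
Since P = $12 < min AVC = $26, price fails to cover variable cost at any output.
The firm minimizes its loss by shutting down and losing only its fixed cost of $458.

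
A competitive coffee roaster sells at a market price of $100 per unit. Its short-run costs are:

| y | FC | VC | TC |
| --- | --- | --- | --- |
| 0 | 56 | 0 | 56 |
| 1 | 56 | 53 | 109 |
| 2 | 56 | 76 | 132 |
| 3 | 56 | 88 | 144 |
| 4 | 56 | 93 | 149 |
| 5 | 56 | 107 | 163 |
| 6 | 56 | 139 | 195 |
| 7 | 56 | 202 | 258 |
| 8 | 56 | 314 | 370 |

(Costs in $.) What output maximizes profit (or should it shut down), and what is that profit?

Tabulate TR − TC: y=0: -56; y=1: -9; y=2: 68; y=3: 156; y=4: 251; y=5: 337; y=6: 405; y=7: 442; y=8: 430.
Profit is maximized at y = 7. AVC there is 202/7 = $28.86 ≤ P, so producing beats shutting down (which would give -$56).

y = 7; profit = $442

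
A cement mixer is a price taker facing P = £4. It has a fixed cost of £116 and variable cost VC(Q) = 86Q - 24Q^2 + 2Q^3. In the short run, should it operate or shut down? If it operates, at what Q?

From TC, MC = TC'(Q) = 86 - 48Q + 6Q^2 and AVC = VC/Q = 86 - 24Q + 2Q^2.
AVC hits its minimum where MC = AVC, at Q = 6, giving min AVC = 86 - 24·6 + 2·6^2 = £14.
With P < min AVC (£4 < £14), every unit sold adds to the loss.
The firm minimizes its loss by shutting down and losing only its fixed cost of £116.

Shut down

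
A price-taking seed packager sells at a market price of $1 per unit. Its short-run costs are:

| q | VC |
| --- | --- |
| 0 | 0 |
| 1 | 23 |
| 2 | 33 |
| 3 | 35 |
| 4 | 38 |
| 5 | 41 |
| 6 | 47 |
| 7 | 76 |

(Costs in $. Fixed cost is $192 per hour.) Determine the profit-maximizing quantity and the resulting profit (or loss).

Profit at each row (π = 1q − TC): q=0: -192; q=1: -214; q=2: -223; q=3: -224; q=4: -226; q=5: -228; q=6: -233; q=7: -261.
Profit is highest at q = 0. Equivalently, the lowest AVC in the table is 47/6 ≈ $7.83 at q = 6, and P = $1 falls below it — price never covers variable cost, so the firm shuts down and loses only its fixed cost.

q = 0 (shut down); profit = -$192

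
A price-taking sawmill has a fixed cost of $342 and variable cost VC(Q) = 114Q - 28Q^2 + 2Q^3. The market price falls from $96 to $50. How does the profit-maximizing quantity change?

Output falls from 9 to 8

MC = 114 - 56Q + 6Q^2; the shutdown threshold is min AVC = $16 (at Q = 7).
With P = $96 above the shutdown price, P = MC gives Q = 9.
At P = $50 ≥ min AVC, set P = MC: Q = 8. The firm stays open but cuts output.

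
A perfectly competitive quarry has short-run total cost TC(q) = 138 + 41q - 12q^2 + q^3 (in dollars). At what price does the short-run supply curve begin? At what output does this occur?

$5 per unit, at q = 6

The firm shuts down when price falls below the minimum of average variable cost. AVC = VC/q = 41 - 12q + q^2.
At the minimum of AVC, MC = AVC. MC = 41 - 24q + 3q^2; setting MC = AVC gives 2q^2 - 12q = 0, so q = 6. min AVC = 5.
The firm shuts down for any P below $5.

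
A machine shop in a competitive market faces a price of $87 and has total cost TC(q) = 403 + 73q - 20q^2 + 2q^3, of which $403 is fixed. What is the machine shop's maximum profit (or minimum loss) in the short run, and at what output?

Profit = -$11 at q = 7

AVC = 73 - 20q + 2q^2 has its minimum $23 at q = 5; price $87 clears that bar, so the firm operates.
With MC = 73 - 40q + 6q^2, P = MC on the upward-sloping part at q* = 7.
TR = 87·7 = 609. TC = 403 + 217 = 620. Profit = 609 − 620 = -$11.
That loss of $11 beats the $403 the firm would lose by shutting down; producing recovers $392 of fixed cost.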